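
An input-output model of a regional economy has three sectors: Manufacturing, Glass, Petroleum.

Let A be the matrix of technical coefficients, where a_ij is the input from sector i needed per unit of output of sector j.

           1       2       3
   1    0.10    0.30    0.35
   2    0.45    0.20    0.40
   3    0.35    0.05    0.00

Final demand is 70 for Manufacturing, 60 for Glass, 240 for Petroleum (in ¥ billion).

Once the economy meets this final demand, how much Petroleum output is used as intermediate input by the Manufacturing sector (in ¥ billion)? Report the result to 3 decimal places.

z_31 = 141.670

I − A =
  [   0.90    -0.30    -0.35]
  [  -0.45     0.80    -0.40]
  [  -0.35    -0.05     1.00]
Cofactors of I−A, C_ij = (−1)^(i+j)·(minor ij) (rows/columns in the sector order above):
  C_11 = (0.80)(1.00) − (-0.40)(-0.05) = 0.7800
  C_12 = −[(-0.45)(1.00) − (-0.40)(-0.35)] = 0.5900
  C_13 = (-0.45)(-0.05) − (0.80)(-0.35) = 0.3025
  C_21 = −[(-0.30)(1.00) − (-0.35)(-0.05)] = 0.3175
  C_22 = (0.90)(1.00) − (-0.35)(-0.35) = 0.7775
  C_23 = −[(0.90)(-0.05) − (-0.30)(-0.35)] = 0.1500
  C_31 = (-0.30)(-0.40) − (-0.35)(0.80) = 0.4000
  C_32 = −[(0.90)(-0.40) − (-0.35)(-0.45)] = 0.5175
  C_33 = (0.90)(0.80) − (-0.30)(-0.45) = 0.5850
det(I−A) = Σ_j (I−A)_1j·C_1j = (0.90)(0.7800) + (-0.30)(0.5900) + (-0.35)(0.3025) = 0.419125
adj(I−A) = Cᵀ =
  [ 0.7800   0.3175   0.4000]
  [ 0.5900   0.7775   0.5175]
  [ 0.3025   0.1500   0.5850]
(I − A)⁻¹ = adj(I−A) / det(I−A) ≈
  [   1.8610     0.7575     0.9544]
  [   1.4077     1.8551     1.2347]
  [   0.7217     0.3579     1.3958]
First solve x = (I − A)⁻¹ d = adj(I−A)·d / det(I−A); in particular x_1 = (0.7800·70 + 0.3175·60 + 0.4000·240) / 0.419125 = 169.65 / 0.419125 ≈ 404.77185.
Intermediate flow from 3 to 1: z_31 = a_31 · x_1 = 0.35 × 169.65 / 0.419125 = 59.3775 / 0.419125 ≈ 141.670.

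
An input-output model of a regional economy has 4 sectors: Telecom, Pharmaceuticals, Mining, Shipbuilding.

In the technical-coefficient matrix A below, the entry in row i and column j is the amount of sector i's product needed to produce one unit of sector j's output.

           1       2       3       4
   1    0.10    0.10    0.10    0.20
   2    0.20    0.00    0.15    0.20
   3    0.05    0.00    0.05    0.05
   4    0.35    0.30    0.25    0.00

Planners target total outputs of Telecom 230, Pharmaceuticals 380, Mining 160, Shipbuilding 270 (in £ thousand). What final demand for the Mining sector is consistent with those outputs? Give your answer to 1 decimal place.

I − A =
  [   0.90    -0.10    -0.10    -0.20]
  [  -0.20     1.00    -0.15    -0.20]
  [  -0.05     0.00     0.95    -0.05]
  [  -0.35    -0.30    -0.25     1.00]
d = (I − A) x:
  d_1 = (+0.90)·230 + (-0.10)·380 + (-0.10)·160 + (-0.20)·270 = 99.0
  d_2 = (-0.20)·230 + (+1.00)·380 + (-0.15)·160 + (-0.20)·270 = 256.0
  d_3 = (-0.05)·230 + (+0.00)·380 + (+0.95)·160 + (-0.05)·270 = 127.0
  d_4 = (-0.35)·230 + (-0.30)·380 + (-0.25)·160 + (+1.00)·270 = 35.5

d_3 = 127.0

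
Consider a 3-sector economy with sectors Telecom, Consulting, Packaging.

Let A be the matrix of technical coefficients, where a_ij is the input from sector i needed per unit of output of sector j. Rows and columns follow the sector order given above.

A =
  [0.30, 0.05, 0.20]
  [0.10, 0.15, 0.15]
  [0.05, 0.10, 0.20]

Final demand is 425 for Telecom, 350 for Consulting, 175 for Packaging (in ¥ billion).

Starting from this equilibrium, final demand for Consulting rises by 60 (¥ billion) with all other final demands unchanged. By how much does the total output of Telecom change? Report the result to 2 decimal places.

Δx_T = 7.99

I − A =
  [   0.70    -0.05    -0.20]
  [  -0.10     0.85    -0.15]
  [  -0.05    -0.10     0.80]
Cofactors of I−A, C_ij = (−1)^(i+j)·(minor ij) (rows/columns in the sector order above):
  C_11 = (0.85)(0.80) − (-0.15)(-0.10) = 0.6650
  C_12 = −[(-0.10)(0.80) − (-0.15)(-0.05)] = 0.0875
  C_13 = (-0.10)(-0.10) − (0.85)(-0.05) = 0.0525
  C_21 = −[(-0.05)(0.80) − (-0.20)(-0.10)] = 0.0600
  C_22 = (0.70)(0.80) − (-0.20)(-0.05) = 0.5500
  C_23 = −[(0.70)(-0.10) − (-0.05)(-0.05)] = 0.0725
  C_31 = (-0.05)(-0.15) − (-0.20)(0.85) = 0.1775
  C_32 = −[(0.70)(-0.15) − (-0.20)(-0.10)] = 0.1250
  C_33 = (0.70)(0.85) − (-0.05)(-0.10) = 0.5900
det(I−A) = Σ_j (I−A)_1j·C_1j = (0.70)(0.6650) + (-0.05)(0.0875) + (-0.20)(0.0525) = 0.450625
adj(I−A) = Cᵀ =
  [ 0.6650   0.0600   0.1775]
  [ 0.0875   0.5500   0.1250]
  [ 0.0525   0.0725   0.5900]
(I − A)⁻¹ = adj(I−A) / det(I−A) ≈
  [   1.4757     0.1331     0.3939]
  [   0.1942     1.2205     0.2774]
  [   0.1165     0.1609     1.3093]
Δx = (I − A)⁻¹ Δd with Δd having +60 in the Consulting component and 0 elsewhere.
So Δx_T = L_TC · (+60), where L_TC = adj(I−A)_TC / det(I−A) = 0.0600 / 0.450625.
Δx_T = 0.0600 × (+60) / 0.450625 = 3.60 / 0.450625 ≈ 7.99.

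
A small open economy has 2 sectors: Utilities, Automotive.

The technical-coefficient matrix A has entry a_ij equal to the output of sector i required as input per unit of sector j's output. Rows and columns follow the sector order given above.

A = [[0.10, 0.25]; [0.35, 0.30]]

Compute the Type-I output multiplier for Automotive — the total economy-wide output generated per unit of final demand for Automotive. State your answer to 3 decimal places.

m_2 = 2.120

I − A =
  [   0.90    -0.25]
  [  -0.35     0.70]
det(I−A) = (0.90)(0.70) − (-0.25)(-0.35) = 0.5425
adj(I−A) = [[0.70, 0.25], [0.35, 0.90]]
(I − A)⁻¹ = adj(I−A) / det(I−A) ≈
  [   1.2903     0.4608]
  [   0.6452     1.6590]
The output multiplier for sector j is the column-j sum of the Leontief inverse (I − A)⁻¹ = adj(I−A) / det(I−A).
Column 2 of adj(I−A): (0.25, 0.90); det(I−A) = 0.5425.
m_2 = (0.25 + 0.90) / 0.5425 = 1.15 / 0.5425 ≈ 2.120.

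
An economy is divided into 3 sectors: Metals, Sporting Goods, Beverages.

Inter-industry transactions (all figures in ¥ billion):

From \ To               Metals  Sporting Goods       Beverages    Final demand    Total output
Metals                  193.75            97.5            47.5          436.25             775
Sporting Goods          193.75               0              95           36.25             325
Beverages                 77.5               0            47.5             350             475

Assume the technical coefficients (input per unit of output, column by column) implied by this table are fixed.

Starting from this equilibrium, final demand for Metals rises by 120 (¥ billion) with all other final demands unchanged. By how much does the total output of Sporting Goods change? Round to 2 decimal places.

Technical coefficients a_ij = z_ij / X_j:
  a_11 = 193.75/775 = 0.25, a_21 = 193.75/775 = 0.25, a_31 = 77.5/775 = 0.10
  a_12 = 97.5/325 = 0.30, a_22 = 0/325 = 0.00, a_32 = 0/325 = 0.00
  a_13 = 47.5/475 = 0.10, a_23 = 95/475 = 0.20, a_33 = 47.5/475 = 0.10
I − A =
  [   0.75    -0.30    -0.10]
  [  -0.25     1.00    -0.20]
  [  -0.10     0.00     0.90]
Cofactors of I−A, C_ij = (−1)^(i+j)·(minor ij) (rows/columns in the sector order above):
  C_11 = (1.00)(0.90) − (-0.20)(0.00) = 0.9000
  C_12 = −[(-0.25)(0.90) − (-0.20)(-0.10)] = 0.2450
  C_13 = (-0.25)(0.00) − (1.00)(-0.10) = 0.1000
  C_21 = −[(-0.30)(0.90) − (-0.10)(0.00)] = 0.2700
  C_22 = (0.75)(0.90) − (-0.10)(-0.10) = 0.6650
  C_23 = −[(0.75)(0.00) − (-0.30)(-0.10)] = 0.0300
  C_31 = (-0.30)(-0.20) − (-0.10)(1.00) = 0.1600
  C_32 = −[(0.75)(-0.20) − (-0.10)(-0.25)] = 0.1750
  C_33 = (0.75)(1.00) − (-0.30)(-0.25) = 0.6750
det(I−A) = Σ_j (I−A)_1j·C_1j = (0.75)(0.9000) + (-0.30)(0.2450) + (-0.10)(0.1000) = 0.5915
adj(I−A) = Cᵀ =
  [ 0.9000   0.2700   0.1600]
  [ 0.2450   0.6650   0.1750]
  [ 0.1000   0.0300   0.6750]
(I − A)⁻¹ = adj(I−A) / det(I−A) ≈
  [   1.5216     0.4565     0.2705]
  [   0.4142     1.1243     0.2959]
  [   0.1691     0.0507     1.1412]
Δx = (I − A)⁻¹ Δd with Δd having +120 in the Metals component and 0 elsewhere.
So Δx_2 = L_21 · (+120), where L_21 = adj(I−A)_21 / det(I−A) = 0.2450 / 0.5915.
Δx_2 = 0.2450 × (+120) / 0.5915 = 29.40 / 0.5915 ≈ 49.70.

Δx_2 = 49.70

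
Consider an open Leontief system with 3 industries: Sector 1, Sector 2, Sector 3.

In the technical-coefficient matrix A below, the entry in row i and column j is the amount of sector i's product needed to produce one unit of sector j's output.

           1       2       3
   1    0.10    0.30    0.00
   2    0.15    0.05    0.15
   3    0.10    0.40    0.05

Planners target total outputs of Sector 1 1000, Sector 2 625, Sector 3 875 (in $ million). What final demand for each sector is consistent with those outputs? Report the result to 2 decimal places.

d_1 = 712.50, d_2 = 312.50, d_3 = 481.25

I − A =
  [   0.90    -0.30     0.00]
  [  -0.15     0.95    -0.15]
  [  -0.10    -0.40     0.95]
d = (I − A) x:
  d_1 = (+0.90)·1000 + (-0.30)·625 + (+0.00)·875 = 712.50
  d_2 = (-0.15)·1000 + (+0.95)·625 + (-0.15)·875 = 312.50
  d_3 = (-0.10)·1000 + (-0.40)·625 + (+0.95)·875 = 481.25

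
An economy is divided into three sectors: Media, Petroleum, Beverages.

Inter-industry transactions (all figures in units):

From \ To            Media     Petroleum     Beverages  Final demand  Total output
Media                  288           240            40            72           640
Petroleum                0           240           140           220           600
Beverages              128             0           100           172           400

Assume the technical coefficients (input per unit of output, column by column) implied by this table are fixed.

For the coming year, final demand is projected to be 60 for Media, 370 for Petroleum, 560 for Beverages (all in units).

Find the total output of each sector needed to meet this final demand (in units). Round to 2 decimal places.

Technical coefficients a_ij = z_ij / X_j:
  a_11 = 288/640 = 0.45, a_21 = 0/640 = 0.00, a_31 = 128/640 = 0.20
  a_12 = 240/600 = 0.40, a_22 = 240/600 = 0.40, a_32 = 0/600 = 0.00
  a_13 = 40/400 = 0.10, a_23 = 140/400 = 0.35, a_33 = 100/400 = 0.25
I − A =
  [   0.55    -0.40    -0.10]
  [   0.00     0.60    -0.35]
  [  -0.20     0.00     0.75]
Cofactors of I−A, C_ij = (−1)^(i+j)·(minor ij) (rows/columns in the sector order above):
  C_11 = (0.60)(0.75) − (-0.35)(0.00) = 0.4500
  C_12 = −[(0.00)(0.75) − (-0.35)(-0.20)] = 0.0700
  C_13 = (0.00)(0.00) − (0.60)(-0.20) = 0.1200
  C_21 = −[(-0.40)(0.75) − (-0.10)(0.00)] = 0.3000
  C_22 = (0.55)(0.75) − (-0.10)(-0.20) = 0.3925
  C_23 = −[(0.55)(0.00) − (-0.40)(-0.20)] = 0.0800
  C_31 = (-0.40)(-0.35) − (-0.10)(0.60) = 0.2000
  C_32 = −[(0.55)(-0.35) − (-0.10)(0.00)] = 0.1925
  C_33 = (0.55)(0.60) − (-0.40)(0.00) = 0.3300
det(I−A) = Σ_j (I−A)_1j·C_1j = (0.55)(0.4500) + (-0.40)(0.0700) + (-0.10)(0.1200) = 0.2075
adj(I−A) = Cᵀ =
  [ 0.4500   0.3000   0.2000]
  [ 0.0700   0.3925   0.1925]
  [ 0.1200   0.0800   0.3300]
(I − A)⁻¹ = adj(I−A) / det(I−A) ≈
  [   2.1687     1.4458     0.9639]
  [   0.3373     1.8916     0.9277]
  [   0.5783     0.3855     1.5904]
x = (I − A)⁻¹ d = adj(I−A)·d / det(I−A), with det(I−A) = 0.2075:
  x_1 = (0.4500·60 + 0.3000·370 + 0.2000·560) / 0.2075 = 250.00 / 0.2075 ≈ 1204.82
  x_2 = (0.0700·60 + 0.3925·370 + 0.1925·560) / 0.2075 = 257.225 / 0.2075 ≈ 1239.64
  x_3 = (0.1200·60 + 0.0800·370 + 0.3300·560) / 0.2075 = 221.60 / 0.2075 ≈ 1067.95

x_1 = 1204.82, x_2 = 1239.64, x_3 = 1067.95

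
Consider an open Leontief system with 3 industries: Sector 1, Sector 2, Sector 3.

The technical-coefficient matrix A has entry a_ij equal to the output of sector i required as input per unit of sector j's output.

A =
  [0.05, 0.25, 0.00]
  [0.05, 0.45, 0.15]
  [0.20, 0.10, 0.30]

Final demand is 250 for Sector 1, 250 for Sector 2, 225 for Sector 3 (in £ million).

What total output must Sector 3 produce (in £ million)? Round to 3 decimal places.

I − A =
  [   0.95    -0.25     0.00]
  [  -0.05     0.55    -0.15]
  [  -0.20    -0.10     0.70]
Cofactors of I−A, C_ij = (−1)^(i+j)·(minor ij) (rows/columns in the sector order above):
  C_11 = (0.55)(0.70) − (-0.15)(-0.10) = 0.3700
  C_12 = −[(-0.05)(0.70) − (-0.15)(-0.20)] = 0.0650
  C_13 = (-0.05)(-0.10) − (0.55)(-0.20) = 0.1150
  C_21 = −[(-0.25)(0.70) − (0.00)(-0.10)] = 0.1750
  C_22 = (0.95)(0.70) − (0.00)(-0.20) = 0.6650
  C_23 = −[(0.95)(-0.10) − (-0.25)(-0.20)] = 0.1450
  C_31 = (-0.25)(-0.15) − (0.00)(0.55) = 0.0375
  C_32 = −[(0.95)(-0.15) − (0.00)(-0.05)] = 0.1425
  C_33 = (0.95)(0.55) − (-0.25)(-0.05) = 0.5100
det(I−A) = Σ_j (I−A)_1j·C_1j = (0.95)(0.3700) + (-0.25)(0.0650) + (0.00)(0.1150) = 0.33525
adj(I−A) = Cᵀ =
  [ 0.3700   0.1750   0.0375]
  [ 0.0650   0.6650   0.1425]
  [ 0.1150   0.1450   0.5100]
(I − A)⁻¹ = adj(I−A) / det(I−A) ≈
  [   1.1037     0.5220     0.1119]
  [   0.1939     1.9836     0.4251]
  [   0.3430     0.4325     1.5213]
x = (I − A)⁻¹ d = adj(I−A)·d / det(I−A), with det(I−A) = 0.33525:
  x_1 = (0.3700·250 + 0.1750·250 + 0.0375·225) / 0.33525 = 144.6875 / 0.33525 ≈ 431.581
  x_2 = (0.0650·250 + 0.6650·250 + 0.1425·225) / 0.33525 = 214.5625 / 0.33525 ≈ 640.007
  x_3 = (0.1150·250 + 0.1450·250 + 0.5100·225) / 0.33525 = 179.75 / 0.33525 ≈ 536.167

x_3 = 536.167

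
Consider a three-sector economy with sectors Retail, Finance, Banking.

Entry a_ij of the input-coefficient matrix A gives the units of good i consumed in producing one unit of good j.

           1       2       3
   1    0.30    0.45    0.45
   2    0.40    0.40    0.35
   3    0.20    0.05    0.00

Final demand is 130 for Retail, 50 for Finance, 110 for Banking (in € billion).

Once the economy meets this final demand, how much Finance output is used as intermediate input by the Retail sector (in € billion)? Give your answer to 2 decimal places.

I − A =
  [   0.70    -0.45    -0.45]
  [  -0.40     0.60    -0.35]
  [  -0.20    -0.05     1.00]
Cofactors of I−A, C_ij = (−1)^(i+j)·(minor ij) (rows/columns in the sector order above):
  C_11 = (0.60)(1.00) − (-0.35)(-0.05) = 0.5825
  C_12 = −[(-0.40)(1.00) − (-0.35)(-0.20)] = 0.4700
  C_13 = (-0.40)(-0.05) − (0.60)(-0.20) = 0.1400
  C_21 = −[(-0.45)(1.00) − (-0.45)(-0.05)] = 0.4725
  C_22 = (0.70)(1.00) − (-0.45)(-0.20) = 0.6100
  C_23 = −[(0.70)(-0.05) − (-0.45)(-0.20)] = 0.1250
  C_31 = (-0.45)(-0.35) − (-0.45)(0.60) = 0.4275
  C_32 = −[(0.70)(-0.35) − (-0.45)(-0.40)] = 0.4250
  C_33 = (0.70)(0.60) − (-0.45)(-0.40) = 0.2400
det(I−A) = Σ_j (I−A)_1j·C_1j = (0.70)(0.5825) + (-0.45)(0.4700) + (-0.45)(0.1400) = 0.13325
adj(I−A) = Cᵀ =
  [ 0.5825   0.4725   0.4275]
  [ 0.4700   0.6100   0.4250]
  [ 0.1400   0.1250   0.2400]
(I − A)⁻¹ = adj(I−A) / det(I−A) ≈
  [   4.3715     3.5460     3.2083]
  [   3.5272     4.5779     3.1895]
  [   1.0507     0.9381     1.8011]
First solve x = (I − A)⁻¹ d = adj(I−A)·d / det(I−A); in particular x_1 = (0.5825·130 + 0.4725·50 + 0.4275·110) / 0.13325 = 146.375 / 0.13325 ≈ 1098.4991.
Intermediate flow from 2 to 1: z_21 = a_21 · x_1 = 0.40 × 146.375 / 0.13325 = 58.55 / 0.13325 ≈ 439.40.

z_21 = 439.40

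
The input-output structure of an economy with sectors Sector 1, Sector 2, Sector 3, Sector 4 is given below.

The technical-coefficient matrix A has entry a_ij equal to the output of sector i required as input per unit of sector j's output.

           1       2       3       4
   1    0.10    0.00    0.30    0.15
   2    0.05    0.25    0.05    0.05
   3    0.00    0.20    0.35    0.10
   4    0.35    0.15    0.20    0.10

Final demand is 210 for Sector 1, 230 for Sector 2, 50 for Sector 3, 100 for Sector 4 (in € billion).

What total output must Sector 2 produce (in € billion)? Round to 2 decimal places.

I − A =
  [   0.90     0.00    -0.30    -0.15]
  [  -0.05     0.75    -0.05    -0.05]
  [   0.00    -0.20     0.65    -0.10]
  [  -0.35    -0.15    -0.20     0.90]
Compute the cofactors C_ij = (−1)^(i+j)·(3×3 minor ij) of I−A; the adjugate is their transpose:
adj(I−A) = Cᵀ =
  [ 0.407125   0.079125   0.223875   0.097125]
  [ 0.041375   0.463875   0.067125   0.040125]
  [ 0.039500   0.165000   0.560250   0.078000]
  [ 0.174000   0.144750   0.222750   0.426750]
det(I−A) = Σ_j (I−A)_1j·C_1j = (0.90)(0.407125) + (0.00)(0.041375) + (-0.30)(0.039500) + (-0.15)(0.174000) = 0.3284625
(I − A)⁻¹ = adj(I−A) / det(I−A) ≈
  [   1.2395     0.2409     0.6816     0.2957]
  [   0.1260     1.4123     0.2044     0.1222]
  [   0.1203     0.5023     1.7057     0.2375]
  [   0.5297     0.4407     0.6782     1.2992]
x = (I − A)⁻¹ d = adj(I−A)·d / det(I−A), with det(I−A) = 0.3284625:
  x_1 = (0.407125·210 + 0.079125·230 + 0.223875·50 + 0.097125·100) / 0.3284625 = 124.60125 / 0.3284625 ≈ 379.35
  x_2 = (0.041375·210 + 0.463875·230 + 0.067125·50 + 0.040125·100) / 0.3284625 = 122.74875 / 0.3284625 ≈ 373.71
  x_3 = (0.039500·210 + 0.165000·230 + 0.560250·50 + 0.078000·100) / 0.3284625 = 82.0575 / 0.3284625 ≈ 249.82
  x_4 = (0.174000·210 + 0.144750·230 + 0.222750·50 + 0.426750·100) / 0.3284625 = 123.645 / 0.3284625 ≈ 376.44

x_2 = 373.71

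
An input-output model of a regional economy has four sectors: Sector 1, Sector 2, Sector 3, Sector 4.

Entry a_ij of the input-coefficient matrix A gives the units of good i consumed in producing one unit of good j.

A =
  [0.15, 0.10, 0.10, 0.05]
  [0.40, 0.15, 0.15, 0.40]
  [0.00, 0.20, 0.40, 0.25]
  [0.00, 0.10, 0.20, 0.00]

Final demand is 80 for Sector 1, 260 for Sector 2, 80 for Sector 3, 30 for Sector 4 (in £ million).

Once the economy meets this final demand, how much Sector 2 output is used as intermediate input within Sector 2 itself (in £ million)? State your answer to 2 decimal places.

I − A =
  [   0.85    -0.10    -0.10    -0.05]
  [  -0.40     0.85    -0.15    -0.40]
  [   0.00    -0.20     0.60    -0.25]
  [   0.00    -0.10    -0.20     1.00]
Compute the cofactors C_ij = (−1)^(i+j)·(3×3 minor ij) of I−A; the adjugate is their transpose:
adj(I−A) = Cᵀ =
  [ 0.393750   0.082500   0.113250   0.081000]
  [ 0.220000   0.467500   0.239500   0.257875]
  [ 0.090000   0.191250   0.646500   0.242625]
  [ 0.040000   0.085000   0.153250   0.376000]
det(I−A) = Σ_j (I−A)_1j·C_1j = (0.85)(0.393750) + (-0.10)(0.220000) + (-0.10)(0.090000) + (-0.05)(0.040000) = 0.3016875
(I − A)⁻¹ = adj(I−A) / det(I−A) ≈
  [   1.3052     0.2735     0.3754     0.2685]
  [   0.7292     1.5496     0.7939     0.8548]
  [   0.2983     0.6339     2.1429     0.8042]
  [   0.1326     0.2817     0.5080     1.2463]
First solve x = (I − A)⁻¹ d = adj(I−A)·d / det(I−A); in particular x_2 = (0.220000·80 + 0.467500·260 + 0.239500·80 + 0.257875·30) / 0.3016875 = 166.04625 / 0.3016875 ≈ 550.3915.
Intermediate flow from 2 to 2: z_22 = a_22 · x_2 = 0.15 × 166.04625 / 0.3016875 = 24.9069375 / 0.3016875 ≈ 82.56.

z_22 = 82.56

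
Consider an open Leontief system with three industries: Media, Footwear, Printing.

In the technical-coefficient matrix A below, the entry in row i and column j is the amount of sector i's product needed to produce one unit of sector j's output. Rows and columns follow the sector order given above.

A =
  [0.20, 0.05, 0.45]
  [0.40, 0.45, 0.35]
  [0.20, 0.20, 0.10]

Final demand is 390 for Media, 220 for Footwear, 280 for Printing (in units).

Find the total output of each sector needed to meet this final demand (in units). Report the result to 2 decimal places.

x_M = 1157.30, x_F = 1867.38, x_P = 983.26

I − A =
  [   0.80    -0.05    -0.45]
  [  -0.40     0.55    -0.35]
  [  -0.20    -0.20     0.90]
Cofactors of I−A, C_ij = (−1)^(i+j)·(minor ij) (rows/columns in the sector order above):
  C_11 = (0.55)(0.90) − (-0.35)(-0.20) = 0.4250
  C_12 = −[(-0.40)(0.90) − (-0.35)(-0.20)] = 0.4300
  C_13 = (-0.40)(-0.20) − (0.55)(-0.20) = 0.1900
  C_21 = −[(-0.05)(0.90) − (-0.45)(-0.20)] = 0.1350
  C_22 = (0.80)(0.90) − (-0.45)(-0.20) = 0.6300
  C_23 = −[(0.80)(-0.20) − (-0.05)(-0.20)] = 0.1700
  C_31 = (-0.05)(-0.35) − (-0.45)(0.55) = 0.2650
  C_32 = −[(0.80)(-0.35) − (-0.45)(-0.40)] = 0.4600
  C_33 = (0.80)(0.55) − (-0.05)(-0.40) = 0.4200
det(I−A) = Σ_j (I−A)_1j·C_1j = (0.80)(0.4250) + (-0.05)(0.4300) + (-0.45)(0.1900) = 0.2330
adj(I−A) = Cᵀ =
  [ 0.4250   0.1350   0.2650]
  [ 0.4300   0.6300   0.4600]
  [ 0.1900   0.1700   0.4200]
(I − A)⁻¹ = adj(I−A) / det(I−A) ≈
  [   1.8240     0.5794     1.1373]
  [   1.8455     2.7039     1.9742]
  [   0.8155     0.7296     1.8026]
x = (I − A)⁻¹ d = adj(I−A)·d / det(I−A), with det(I−A) = 0.2330:
  x_M = (0.4250·390 + 0.1350·220 + 0.2650·280) / 0.2330 = 269.65 / 0.2330 ≈ 1157.30
  x_F = (0.4300·390 + 0.6300·220 + 0.4600·280) / 0.2330 = 435.10 / 0.2330 ≈ 1867.38
  x_P = (0.1900·390 + 0.1700·220 + 0.4200·280) / 0.2330 = 229.10 / 0.2330 ≈ 983.26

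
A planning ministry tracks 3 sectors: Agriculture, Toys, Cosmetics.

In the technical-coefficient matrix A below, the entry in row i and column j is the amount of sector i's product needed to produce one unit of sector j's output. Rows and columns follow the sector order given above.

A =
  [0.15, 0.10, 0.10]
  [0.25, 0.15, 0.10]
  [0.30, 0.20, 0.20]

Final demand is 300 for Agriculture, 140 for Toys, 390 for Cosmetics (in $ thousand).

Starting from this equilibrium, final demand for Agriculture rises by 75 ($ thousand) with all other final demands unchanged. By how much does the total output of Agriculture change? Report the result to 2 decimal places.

Δx_1 = 97.54

I − A =
  [   0.85    -0.10    -0.10]
  [  -0.25     0.85    -0.10]
  [  -0.30    -0.20     0.80]
Cofactors of I−A, C_ij = (−1)^(i+j)·(minor ij) (rows/columns in the sector order above):
  C_11 = (0.85)(0.80) − (-0.10)(-0.20) = 0.6600
  C_12 = −[(-0.25)(0.80) − (-0.10)(-0.30)] = 0.2300
  C_13 = (-0.25)(-0.20) − (0.85)(-0.30) = 0.3050
  C_21 = −[(-0.10)(0.80) − (-0.10)(-0.20)] = 0.1000
  C_22 = (0.85)(0.80) − (-0.10)(-0.30) = 0.6500
  C_23 = −[(0.85)(-0.20) − (-0.10)(-0.30)] = 0.2000
  C_31 = (-0.10)(-0.10) − (-0.10)(0.85) = 0.0950
  C_32 = −[(0.85)(-0.10) − (-0.10)(-0.25)] = 0.1100
  C_33 = (0.85)(0.85) − (-0.10)(-0.25) = 0.6975
det(I−A) = Σ_j (I−A)_1j·C_1j = (0.85)(0.6600) + (-0.10)(0.2300) + (-0.10)(0.3050) = 0.5075
adj(I−A) = Cᵀ =
  [ 0.6600   0.1000   0.0950]
  [ 0.2300   0.6500   0.1100]
  [ 0.3050   0.2000   0.6975]
(I − A)⁻¹ = adj(I−A) / det(I−A) ≈
  [   1.3005     0.1970     0.1872]
  [   0.4532     1.2808     0.2167]
  [   0.6010     0.3941     1.3744]
Δx = (I − A)⁻¹ Δd with Δd having +75 in the Agriculture component and 0 elsewhere.
So Δx_1 = L_11 · (+75), where L_11 = adj(I−A)_11 / det(I−A) = 0.6600 / 0.5075.
Δx_1 = 0.6600 × (+75) / 0.5075 = 49.50 / 0.5075 ≈ 97.54.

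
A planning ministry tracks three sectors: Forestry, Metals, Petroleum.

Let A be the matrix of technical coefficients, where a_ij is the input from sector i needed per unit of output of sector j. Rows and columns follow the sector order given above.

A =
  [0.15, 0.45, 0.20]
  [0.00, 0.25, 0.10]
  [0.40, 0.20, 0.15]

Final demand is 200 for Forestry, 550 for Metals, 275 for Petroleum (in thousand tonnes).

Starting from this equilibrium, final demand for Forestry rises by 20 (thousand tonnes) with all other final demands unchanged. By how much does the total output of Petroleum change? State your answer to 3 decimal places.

I − A =
  [   0.85    -0.45    -0.20]
  [   0.00     0.75    -0.10]
  [  -0.40    -0.20     0.85]
Cofactors of I−A, C_ij = (−1)^(i+j)·(minor ij) (rows/columns in the sector order above):
  C_11 = (0.75)(0.85) − (-0.10)(-0.20) = 0.6175
  C_12 = −[(0.00)(0.85) − (-0.10)(-0.40)] = 0.0400
  C_13 = (0.00)(-0.20) − (0.75)(-0.40) = 0.3000
  C_21 = −[(-0.45)(0.85) − (-0.20)(-0.20)] = 0.4225
  C_22 = (0.85)(0.85) − (-0.20)(-0.40) = 0.6425
  C_23 = −[(0.85)(-0.20) − (-0.45)(-0.40)] = 0.3500
  C_31 = (-0.45)(-0.10) − (-0.20)(0.75) = 0.1950
  C_32 = −[(0.85)(-0.10) − (-0.20)(0.00)] = 0.0850
  C_33 = (0.85)(0.75) − (-0.45)(0.00) = 0.6375
det(I−A) = Σ_j (I−A)_1j·C_1j = (0.85)(0.6175) + (-0.45)(0.0400) + (-0.20)(0.3000) = 0.446875
adj(I−A) = Cᵀ =
  [ 0.6175   0.4225   0.1950]
  [ 0.0400   0.6425   0.0850]
  [ 0.3000   0.3500   0.6375]
(I − A)⁻¹ = adj(I−A) / det(I−A) ≈
  [   1.3818     0.9455     0.4364]
  [   0.0895     1.4378     0.1902]
  [   0.6713     0.7832     1.4266]
Δx = (I − A)⁻¹ Δd with Δd having +20 in the Forestry component and 0 elsewhere.
So Δx_3 = L_31 · (+20), where L_31 = adj(I−A)_31 / det(I−A) = 0.3000 / 0.446875.
Δx_3 = 0.3000 × (+20) / 0.446875 = 6.00 / 0.446875 ≈ 13.427.

Δx_3 = 13.427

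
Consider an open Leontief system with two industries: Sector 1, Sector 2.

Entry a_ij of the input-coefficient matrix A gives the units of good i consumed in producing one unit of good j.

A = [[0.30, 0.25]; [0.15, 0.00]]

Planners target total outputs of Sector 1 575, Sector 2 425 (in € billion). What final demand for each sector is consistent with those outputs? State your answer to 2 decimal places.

I − A =
  [   0.70    -0.25]
  [  -0.15     1.00]
d = (I − A) x:
  d_1 = (+0.70)·575 + (-0.25)·425 = 296.25
  d_2 = (-0.15)·575 + (+1.00)·425 = 338.75

d_1 = 296.25, d_2 = 338.75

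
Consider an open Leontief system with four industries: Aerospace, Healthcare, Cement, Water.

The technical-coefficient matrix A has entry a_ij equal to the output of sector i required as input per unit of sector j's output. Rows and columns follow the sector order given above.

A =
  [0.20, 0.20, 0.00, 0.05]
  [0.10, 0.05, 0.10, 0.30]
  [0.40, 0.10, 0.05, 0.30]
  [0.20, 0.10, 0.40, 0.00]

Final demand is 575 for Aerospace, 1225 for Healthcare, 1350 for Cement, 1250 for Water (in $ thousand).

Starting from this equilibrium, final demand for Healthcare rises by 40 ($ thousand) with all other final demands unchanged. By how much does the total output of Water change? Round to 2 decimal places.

Δx_4 = 13.59

I − A =
  [   0.80    -0.20     0.00    -0.05]
  [  -0.10     0.95    -0.10    -0.30]
  [  -0.40    -0.10     0.95    -0.30]
  [  -0.20    -0.10    -0.40     1.00]
Compute the cofactors C_ij = (−1)^(i+j)·(3×3 minor ij) of I−A; the adjugate is their transpose:
adj(I−A) = Cᵀ =
  [ 0.735000   0.172750   0.063500   0.107625]
  [ 0.234000   0.646500   0.177000   0.258750]
  [ 0.444000   0.197000   0.694000   0.289500]
  [ 0.348000   0.178000   0.308000   0.687000]
det(I−A) = Σ_j (I−A)_1j·C_1j = (0.80)(0.735000) + (-0.20)(0.234000) + (0.00)(0.444000) + (-0.05)(0.348000) = 0.5238
(I − A)⁻¹ = adj(I−A) / det(I−A) ≈
  [   1.4032     0.3298     0.1212     0.2055]
  [   0.4467     1.2342     0.3379     0.4940]
  [   0.8477     0.3761     1.3249     0.5527]
  [   0.6644     0.3398     0.5880     1.3116]
Δx = (I − A)⁻¹ Δd with Δd having +40 in the Healthcare component and 0 elsewhere.
So Δx_4 = L_42 · (+40), where L_42 = adj(I−A)_42 / det(I−A) = 0.178000 / 0.5238.
Δx_4 = 0.178000 × (+40) / 0.5238 = 7.12 / 0.5238 ≈ 13.59.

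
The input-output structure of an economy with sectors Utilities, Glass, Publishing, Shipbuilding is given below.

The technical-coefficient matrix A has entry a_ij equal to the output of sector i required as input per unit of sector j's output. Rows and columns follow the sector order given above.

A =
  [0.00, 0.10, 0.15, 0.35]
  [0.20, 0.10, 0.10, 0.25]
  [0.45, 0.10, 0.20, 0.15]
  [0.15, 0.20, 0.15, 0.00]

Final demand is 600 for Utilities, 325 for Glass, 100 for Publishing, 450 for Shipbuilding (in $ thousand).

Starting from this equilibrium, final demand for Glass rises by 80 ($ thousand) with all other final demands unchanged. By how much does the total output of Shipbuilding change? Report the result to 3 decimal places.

Δx_S = 30.466

I − A =
  [   1.00    -0.10    -0.15    -0.35]
  [  -0.20     0.90    -0.10    -0.25]
  [  -0.45    -0.10     0.80    -0.15]
  [  -0.15    -0.20    -0.15     1.00]
Compute the cofactors C_ij = (−1)^(i+j)·(3×3 minor ij) of I−A; the adjugate is their transpose:
adj(I−A) = Cᵀ =
  [ 0.643000   0.158500   0.195500   0.294000]
  [ 0.249625   0.641000   0.178375   0.274375]
  [ 0.432500   0.203500   0.765000   0.317000]
  [ 0.211250   0.182500   0.179750   0.625750]
det(I−A) = Σ_j (I−A)_1j·C_1j = (1.00)(0.643000) + (-0.10)(0.249625) + (-0.15)(0.432500) + (-0.35)(0.211250) = 0.479225
(I − A)⁻¹ = adj(I−A) / det(I−A) ≈
  [   1.3417     0.3307     0.4080     0.6135]
  [   0.5209     1.3376     0.3722     0.5725]
  [   0.9025     0.4246     1.5963     0.6615]
  [   0.4408     0.3808     0.3751     1.3058]
Δx = (I − A)⁻¹ Δd with Δd having +80 in the Glass component and 0 elsewhere.
So Δx_S = L_SG · (+80), where L_SG = adj(I−A)_SG / det(I−A) = 0.182500 / 0.479225.
Δx_S = 0.182500 × (+80) / 0.479225 = 14.60 / 0.479225 ≈ 30.466.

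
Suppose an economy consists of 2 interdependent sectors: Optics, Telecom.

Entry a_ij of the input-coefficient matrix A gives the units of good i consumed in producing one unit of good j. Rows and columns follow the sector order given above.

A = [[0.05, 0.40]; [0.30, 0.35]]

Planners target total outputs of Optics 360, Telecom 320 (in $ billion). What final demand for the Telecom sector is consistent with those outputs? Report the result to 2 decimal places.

I − A =
  [   0.95    -0.40]
  [  -0.30     0.65]
d = (I − A) x:
  d_1 = (+0.95)·360 + (-0.40)·320 = 214.00
  d_2 = (-0.30)·360 + (+0.65)·320 = 100.00

d_2 = 100.00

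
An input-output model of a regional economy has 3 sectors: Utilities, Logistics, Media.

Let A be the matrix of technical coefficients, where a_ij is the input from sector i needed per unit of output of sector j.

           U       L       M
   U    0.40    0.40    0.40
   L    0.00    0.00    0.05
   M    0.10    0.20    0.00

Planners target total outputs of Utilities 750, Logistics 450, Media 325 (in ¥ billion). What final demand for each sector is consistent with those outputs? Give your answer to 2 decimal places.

d_U = 140.00, d_L = 433.75, d_M = 160.00

I − A =
  [   0.60    -0.40    -0.40]
  [   0.00     1.00    -0.05]
  [  -0.10    -0.20     1.00]
d = (I − A) x:
  d_U = (+0.60)·750 + (-0.40)·450 + (-0.40)·325 = 140.00
  d_L = (+0.00)·750 + (+1.00)·450 + (-0.05)·325 = 433.75
  d_M = (-0.10)·750 + (-0.20)·450 + (+1.00)·325 = 160.00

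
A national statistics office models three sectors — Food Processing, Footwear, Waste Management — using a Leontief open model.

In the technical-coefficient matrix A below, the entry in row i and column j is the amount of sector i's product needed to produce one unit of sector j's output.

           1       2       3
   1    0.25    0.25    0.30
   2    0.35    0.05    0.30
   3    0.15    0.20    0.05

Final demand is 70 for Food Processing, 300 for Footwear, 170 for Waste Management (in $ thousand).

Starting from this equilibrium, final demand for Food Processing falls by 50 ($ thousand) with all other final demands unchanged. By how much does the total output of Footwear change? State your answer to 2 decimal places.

I − A =
  [   0.75    -0.25    -0.30]
  [  -0.35     0.95    -0.30]
  [  -0.15    -0.20     0.95]
Cofactors of I−A, C_ij = (−1)^(i+j)·(minor ij) (rows/columns in the sector order above):
  C_11 = (0.95)(0.95) − (-0.30)(-0.20) = 0.8425
  C_12 = −[(-0.35)(0.95) − (-0.30)(-0.15)] = 0.3775
  C_13 = (-0.35)(-0.20) − (0.95)(-0.15) = 0.2125
  C_21 = −[(-0.25)(0.95) − (-0.30)(-0.20)] = 0.2975
  C_22 = (0.75)(0.95) − (-0.30)(-0.15) = 0.6675
  C_23 = −[(0.75)(-0.20) − (-0.25)(-0.15)] = 0.1875
  C_31 = (-0.25)(-0.30) − (-0.30)(0.95) = 0.3600
  C_32 = −[(0.75)(-0.30) − (-0.30)(-0.35)] = 0.3300
  C_33 = (0.75)(0.95) − (-0.25)(-0.35) = 0.6250
det(I−A) = Σ_j (I−A)_1j·C_1j = (0.75)(0.8425) + (-0.25)(0.3775) + (-0.30)(0.2125) = 0.47375
adj(I−A) = Cᵀ =
  [ 0.8425   0.2975   0.3600]
  [ 0.3775   0.6675   0.3300]
  [ 0.2125   0.1875   0.6250]
(I − A)⁻¹ = adj(I−A) / det(I−A) ≈
  [   1.7784     0.6280     0.7599]
  [   0.7968     1.4090     0.6966]
  [   0.4485     0.3958     1.3193]
Δx = (I − A)⁻¹ Δd with Δd having -50 in the Food Processing component and 0 elsewhere.
So Δx_2 = L_21 · (-50), where L_21 = adj(I−A)_21 / det(I−A) = 0.3775 / 0.47375.
Δx_2 = 0.3775 × (-50) / 0.47375 = -18.875 / 0.47375 ≈ -39.84.

Δx_2 = -39.84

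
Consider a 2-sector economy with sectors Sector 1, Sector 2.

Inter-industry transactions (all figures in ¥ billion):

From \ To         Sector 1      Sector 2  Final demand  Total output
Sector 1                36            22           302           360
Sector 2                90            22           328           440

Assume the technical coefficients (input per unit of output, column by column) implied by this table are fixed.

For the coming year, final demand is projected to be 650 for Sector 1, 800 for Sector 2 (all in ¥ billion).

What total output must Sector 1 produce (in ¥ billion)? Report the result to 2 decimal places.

x_1 = 780.42

Technical coefficients a_ij = z_ij / X_j:
  a_11 = 36/360 = 0.10, a_21 = 90/360 = 0.25
  a_12 = 22/440 = 0.05, a_22 = 22/440 = 0.05
I − A =
  [   0.90    -0.05]
  [  -0.25     0.95]
det(I−A) = (0.90)(0.95) − (-0.05)(-0.25) = 0.8425
adj(I−A) = [[0.95, 0.05], [0.25, 0.90]]
(I − A)⁻¹ = adj(I−A) / det(I−A) ≈
  [   1.1276     0.0593]
  [   0.2967     1.0682]
x = (I − A)⁻¹ d = adj(I−A)·d / det(I−A), with det(I−A) = 0.8425:
  x_1 = (0.95·650 + 0.05·800) / 0.8425 = 657.50 / 0.8425 ≈ 780.42
  x_2 = (0.25·650 + 0.90·800) / 0.8425 = 882.50 / 0.8425 ≈ 1047.48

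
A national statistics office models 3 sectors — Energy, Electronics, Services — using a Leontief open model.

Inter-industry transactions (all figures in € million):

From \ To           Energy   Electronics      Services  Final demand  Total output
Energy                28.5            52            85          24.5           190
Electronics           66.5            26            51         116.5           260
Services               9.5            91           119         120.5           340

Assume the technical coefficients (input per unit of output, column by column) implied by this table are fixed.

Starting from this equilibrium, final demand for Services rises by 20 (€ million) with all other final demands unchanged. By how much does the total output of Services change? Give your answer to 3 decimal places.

Technical coefficients a_ij = z_ij / X_j:
  a_11 = 28.5/190 = 0.15, a_21 = 66.5/190 = 0.35, a_31 = 9.5/190 = 0.05
  a_12 = 52/260 = 0.20, a_22 = 26/260 = 0.10, a_32 = 91/260 = 0.35
  a_13 = 85/340 = 0.25, a_23 = 51/340 = 0.15, a_33 = 119/340 = 0.35
I − A =
  [   0.85    -0.20    -0.25]
  [  -0.35     0.90    -0.15]
  [  -0.05    -0.35     0.65]
Cofactors of I−A, C_ij = (−1)^(i+j)·(minor ij) (rows/columns in the sector order above):
  C_11 = (0.90)(0.65) − (-0.15)(-0.35) = 0.5325
  C_12 = −[(-0.35)(0.65) − (-0.15)(-0.05)] = 0.2350
  C_13 = (-0.35)(-0.35) − (0.90)(-0.05) = 0.1675
  C_21 = −[(-0.20)(0.65) − (-0.25)(-0.35)] = 0.2175
  C_22 = (0.85)(0.65) − (-0.25)(-0.05) = 0.5400
  C_23 = −[(0.85)(-0.35) − (-0.20)(-0.05)] = 0.3075
  C_31 = (-0.20)(-0.15) − (-0.25)(0.90) = 0.2550
  C_32 = −[(0.85)(-0.15) − (-0.25)(-0.35)] = 0.2150
  C_33 = (0.85)(0.90) − (-0.20)(-0.35) = 0.6950
det(I−A) = Σ_j (I−A)_1j·C_1j = (0.85)(0.5325) + (-0.20)(0.2350) + (-0.25)(0.1675) = 0.36375
adj(I−A) = Cᵀ =
  [ 0.5325   0.2175   0.2550]
  [ 0.2350   0.5400   0.2150]
  [ 0.1675   0.3075   0.6950]
(I − A)⁻¹ = adj(I−A) / det(I−A) ≈
  [   1.4639     0.5979     0.7010]
  [   0.6460     1.4845     0.5911]
  [   0.4605     0.8454     1.9107]
Δx = (I − A)⁻¹ Δd with Δd having +20 in the Services component and 0 elsewhere.
So Δx_3 = L_33 · (+20), where L_33 = adj(I−A)_33 / det(I−A) = 0.6950 / 0.36375.
Δx_3 = 0.6950 × (+20) / 0.36375 = 13.90 / 0.36375 ≈ 38.213.

Δx_3 = 38.213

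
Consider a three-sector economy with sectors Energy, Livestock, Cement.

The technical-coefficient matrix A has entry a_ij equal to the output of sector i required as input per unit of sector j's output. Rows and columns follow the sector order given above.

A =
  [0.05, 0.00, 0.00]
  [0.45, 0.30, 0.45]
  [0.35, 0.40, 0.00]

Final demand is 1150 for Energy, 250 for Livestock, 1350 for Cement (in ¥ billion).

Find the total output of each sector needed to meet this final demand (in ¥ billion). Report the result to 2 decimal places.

x_E = 1210.53, x_L = 3063.26, x_C = 2998.99

I − A =
  [   0.95     0.00     0.00]
  [  -0.45     0.70    -0.45]
  [  -0.35    -0.40     1.00]
Cofactors of I−A, C_ij = (−1)^(i+j)·(minor ij) (rows/columns in the sector order above):
  C_11 = (0.70)(1.00) − (-0.45)(-0.40) = 0.5200
  C_12 = −[(-0.45)(1.00) − (-0.45)(-0.35)] = 0.6075
  C_13 = (-0.45)(-0.40) − (0.70)(-0.35) = 0.4250
  C_21 = −[(0.00)(1.00) − (0.00)(-0.40)] = 0.0000
  C_22 = (0.95)(1.00) − (0.00)(-0.35) = 0.9500
  C_23 = −[(0.95)(-0.40) − (0.00)(-0.35)] = 0.3800
  C_31 = (0.00)(-0.45) − (0.00)(0.70) = 0.0000
  C_32 = −[(0.95)(-0.45) − (0.00)(-0.45)] = 0.4275
  C_33 = (0.95)(0.70) − (0.00)(-0.45) = 0.6650
det(I−A) = Σ_j (I−A)_1j·C_1j = (0.95)(0.5200) + (0.00)(0.6075) + (0.00)(0.4250) = 0.4940
adj(I−A) = Cᵀ =
  [ 0.5200   0.0000   0.0000]
  [ 0.6075   0.9500   0.4275]
  [ 0.4250   0.3800   0.6650]
(I − A)⁻¹ = adj(I−A) / det(I−A) ≈
  [   1.0526     0.0000     0.0000]
  [   1.2298     1.9231     0.8654]
  [   0.8603     0.7692     1.3462]
x = (I − A)⁻¹ d = adj(I−A)·d / det(I−A), with det(I−A) = 0.4940:
  x_E = (0.5200·1150 + 0.0000·250 + 0.0000·1350) / 0.4940 = 598.00 / 0.4940 ≈ 1210.53
  x_L = (0.6075·1150 + 0.9500·250 + 0.4275·1350) / 0.4940 = 1513.25 / 0.4940 ≈ 3063.26
  x_C = (0.4250·1150 + 0.3800·250 + 0.6650·1350) / 0.4940 = 1481.50 / 0.4940 ≈ 2998.99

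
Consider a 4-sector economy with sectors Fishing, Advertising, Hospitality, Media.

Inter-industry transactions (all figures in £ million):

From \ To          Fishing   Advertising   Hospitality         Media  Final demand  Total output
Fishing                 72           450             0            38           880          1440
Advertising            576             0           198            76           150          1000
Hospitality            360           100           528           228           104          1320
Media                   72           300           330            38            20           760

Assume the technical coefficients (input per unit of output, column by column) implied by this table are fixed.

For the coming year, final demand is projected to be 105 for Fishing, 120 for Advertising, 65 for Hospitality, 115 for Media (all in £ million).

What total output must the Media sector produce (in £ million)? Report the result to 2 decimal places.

x_M = 370.18

Technical coefficients a_ij = z_ij / X_j:
  a_FF = 72/1440 = 0.05, a_AF = 576/1440 = 0.40, a_HF = 360/1440 = 0.25, a_MF = 72/1440 = 0.05
  a_FA = 450/1000 = 0.45, a_AA = 0/1000 = 0.00, a_HA = 100/1000 = 0.10, a_MA = 300/1000 = 0.30
  a_FH = 0/1320 = 0.00, a_AH = 198/1320 = 0.15, a_HH = 528/1320 = 0.40, a_MH = 330/1320 = 0.25
  a_FM = 38/760 = 0.05, a_AM = 76/760 = 0.10, a_HM = 228/760 = 0.30, a_MM = 38/760 = 0.05
I − A =
  [   0.95    -0.45     0.00    -0.05]
  [  -0.40     1.00    -0.15    -0.10]
  [  -0.25    -0.10     0.60    -0.30]
  [  -0.05    -0.30    -0.25     0.95]
Compute the cofactors C_ij = (−1)^(i+j)·(3×3 minor ij) of I−A; the adjugate is their transpose:
adj(I−A) = Cᵀ =
  [ 0.446750   0.233000   0.090125   0.076500]
  [ 0.245125   0.465625   0.163750   0.113625]
  [ 0.319500   0.292875   0.692250   0.266250]
  [ 0.185000   0.236375   0.238625   0.430875]
det(I−A) = Σ_j (I−A)_1j·C_1j = (0.95)(0.446750) + (-0.45)(0.245125) + (0.00)(0.319500) + (-0.05)(0.185000) = 0.30485625
(I − A)⁻¹ = adj(I−A) / det(I−A) ≈
  [   1.4654     0.7643     0.2956     0.2509]
  [   0.8041     1.5274     0.5371     0.3727]
  [   1.0480     0.9607     2.2707     0.8734]
  [   0.6068     0.7754     0.7827     1.4134]
x = (I − A)⁻¹ d = adj(I−A)·d / det(I−A), with det(I−A) = 0.30485625:
  x_F = (0.446750·105 + 0.233000·120 + 0.090125·65 + 0.076500·115) / 0.30485625 = 89.524375 / 0.30485625 ≈ 293.66
  x_A = (0.245125·105 + 0.465625·120 + 0.163750·65 + 0.113625·115) / 0.30485625 = 105.32375 / 0.30485625 ≈ 345.49
  x_H = (0.319500·105 + 0.292875·120 + 0.692250·65 + 0.266250·115) / 0.30485625 = 144.3075 / 0.30485625 ≈ 473.36
  x_M = (0.185000·105 + 0.236375·120 + 0.238625·65 + 0.430875·115) / 0.30485625 = 112.85125 / 0.30485625 ≈ 370.18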